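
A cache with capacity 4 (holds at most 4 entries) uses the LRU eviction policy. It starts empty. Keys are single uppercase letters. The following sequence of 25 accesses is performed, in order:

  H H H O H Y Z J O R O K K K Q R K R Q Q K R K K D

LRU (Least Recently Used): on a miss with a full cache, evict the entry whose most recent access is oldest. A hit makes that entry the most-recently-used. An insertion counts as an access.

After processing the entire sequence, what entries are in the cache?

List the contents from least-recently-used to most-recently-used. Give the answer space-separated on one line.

Answer: Q R K D

Derivation:
LRU simulation (capacity=4):
  1. access H: MISS. Cache (LRU->MRU): [H]
  2. access H: HIT. Cache (LRU->MRU): [H]
  3. access H: HIT. Cache (LRU->MRU): [H]
  4. access O: MISS. Cache (LRU->MRU): [H O]
  5. access H: HIT. Cache (LRU->MRU): [O H]
  6. access Y: MISS. Cache (LRU->MRU): [O H Y]
  7. access Z: MISS. Cache (LRU->MRU): [O H Y Z]
  8. access J: MISS, evict O. Cache (LRU->MRU): [H Y Z J]
  9. access O: MISS, evict H. Cache (LRU->MRU): [Y Z J O]
  10. access R: MISS, evict Y. Cache (LRU->MRU): [Z J O R]
  11. access O: HIT. Cache (LRU->MRU): [Z J R O]
  12. access K: MISS, evict Z. Cache (LRU->MRU): [J R O K]
  13. access K: HIT. Cache (LRU->MRU): [J R O K]
  14. access K: HIT. Cache (LRU->MRU): [J R O K]
  15. access Q: MISS, evict J. Cache (LRU->MRU): [R O K Q]
  16. access R: HIT. Cache (LRU->MRU): [O K Q R]
  17. access K: HIT. Cache (LRU->MRU): [O Q R K]
  18. access R: HIT. Cache (LRU->MRU): [O Q K R]
  19. access Q: HIT. Cache (LRU->MRU): [O K R Q]
  20. access Q: HIT. Cache (LRU->MRU): [O K R Q]
  21. access K: HIT. Cache (LRU->MRU): [O R Q K]
  22. access R: HIT. Cache (LRU->MRU): [O Q K R]
  23. access K: HIT. Cache (LRU->MRU): [O Q R K]
  24. access K: HIT. Cache (LRU->MRU): [O Q R K]
  25. access D: MISS, evict O. Cache (LRU->MRU): [Q R K D]
Total: 15 hits, 10 misses, 6 evictions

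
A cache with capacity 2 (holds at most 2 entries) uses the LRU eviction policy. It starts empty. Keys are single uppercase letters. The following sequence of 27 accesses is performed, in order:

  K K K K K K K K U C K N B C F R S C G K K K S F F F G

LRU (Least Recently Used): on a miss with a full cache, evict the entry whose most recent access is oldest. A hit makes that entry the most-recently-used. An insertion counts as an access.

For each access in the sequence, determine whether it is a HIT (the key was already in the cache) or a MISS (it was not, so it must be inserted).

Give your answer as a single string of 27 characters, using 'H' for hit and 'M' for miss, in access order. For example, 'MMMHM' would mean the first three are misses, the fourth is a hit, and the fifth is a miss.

LRU simulation (capacity=2):
  1. access K: MISS. Cache (LRU->MRU): [K]
  2. access K: HIT. Cache (LRU->MRU): [K]
  3. access K: HIT. Cache (LRU->MRU): [K]
  4. access K: HIT. Cache (LRU->MRU): [K]
  5. access K: HIT. Cache (LRU->MRU): [K]
  6. access K: HIT. Cache (LRU->MRU): [K]
  7. access K: HIT. Cache (LRU->MRU): [K]
  8. access K: HIT. Cache (LRU->MRU): [K]
  9. access U: MISS. Cache (LRU->MRU): [K U]
  10. access C: MISS, evict K. Cache (LRU->MRU): [U C]
  11. access K: MISS, evict U. Cache (LRU->MRU): [C K]
  12. access N: MISS, evict C. Cache (LRU->MRU): [K N]
  13. access B: MISS, evict K. Cache (LRU->MRU): [N B]
  14. access C: MISS, evict N. Cache (LRU->MRU): [B C]
  15. access F: MISS, evict B. Cache (LRU->MRU): [C F]
  16. access R: MISS, evict C. Cache (LRU->MRU): [F R]
  17. access S: MISS, evict F. Cache (LRU->MRU): [R S]
  18. access C: MISS, evict R. Cache (LRU->MRU): [S C]
  19. access G: MISS, evict S. Cache (LRU->MRU): [C G]
  20. access K: MISS, evict C. Cache (LRU->MRU): [G K]
  21. access K: HIT. Cache (LRU->MRU): [G K]
  22. access K: HIT. Cache (LRU->MRU): [G K]
  23. access S: MISS, evict G. Cache (LRU->MRU): [K S]
  24. access F: MISS, evict K. Cache (LRU->MRU): [S F]
  25. access F: HIT. Cache (LRU->MRU): [S F]
  26. access F: HIT. Cache (LRU->MRU): [S F]
  27. access G: MISS, evict S. Cache (LRU->MRU): [F G]
Total: 11 hits, 16 misses, 14 evictions

Answer: MHHHHHHHMMMMMMMMMMMMHHMMHHM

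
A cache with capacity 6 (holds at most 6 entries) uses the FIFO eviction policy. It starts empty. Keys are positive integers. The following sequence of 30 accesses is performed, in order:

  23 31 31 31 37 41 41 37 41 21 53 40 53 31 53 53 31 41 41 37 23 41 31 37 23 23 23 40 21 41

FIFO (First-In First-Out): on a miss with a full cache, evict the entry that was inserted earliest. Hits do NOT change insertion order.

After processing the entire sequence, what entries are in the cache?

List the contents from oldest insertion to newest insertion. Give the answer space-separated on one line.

FIFO simulation (capacity=6):
  1. access 23: MISS. Cache (old->new): [23]
  2. access 31: MISS. Cache (old->new): [23 31]
  3. access 31: HIT. Cache (old->new): [23 31]
  4. access 31: HIT. Cache (old->new): [23 31]
  5. access 37: MISS. Cache (old->new): [23 31 37]
  6. access 41: MISS. Cache (old->new): [23 31 37 41]
  7. access 41: HIT. Cache (old->new): [23 31 37 41]
  8. access 37: HIT. Cache (old->new): [23 31 37 41]
  9. access 41: HIT. Cache (old->new): [23 31 37 41]
  10. access 21: MISS. Cache (old->new): [23 31 37 41 21]
  11. access 53: MISS. Cache (old->new): [23 31 37 41 21 53]
  12. access 40: MISS, evict 23. Cache (old->new): [31 37 41 21 53 40]
  13. access 53: HIT. Cache (old->new): [31 37 41 21 53 40]
  14. access 31: HIT. Cache (old->new): [31 37 41 21 53 40]
  15. access 53: HIT. Cache (old->new): [31 37 41 21 53 40]
  16. access 53: HIT. Cache (old->new): [31 37 41 21 53 40]
  17. access 31: HIT. Cache (old->new): [31 37 41 21 53 40]
  18. access 41: HIT. Cache (old->new): [31 37 41 21 53 40]
  19. access 41: HIT. Cache (old->new): [31 37 41 21 53 40]
  20. access 37: HIT. Cache (old->new): [31 37 41 21 53 40]
  21. access 23: MISS, evict 31. Cache (old->new): [37 41 21 53 40 23]
  22. access 41: HIT. Cache (old->new): [37 41 21 53 40 23]
  23. access 31: MISS, evict 37. Cache (old->new): [41 21 53 40 23 31]
  24. access 37: MISS, evict 41. Cache (old->new): [21 53 40 23 31 37]
  25. access 23: HIT. Cache (old->new): [21 53 40 23 31 37]
  26. access 23: HIT. Cache (old->new): [21 53 40 23 31 37]
  27. access 23: HIT. Cache (old->new): [21 53 40 23 31 37]
  28. access 40: HIT. Cache (old->new): [21 53 40 23 31 37]
  29. access 21: HIT. Cache (old->new): [21 53 40 23 31 37]
  30. access 41: MISS, evict 21. Cache (old->new): [53 40 23 31 37 41]
Total: 19 hits, 11 misses, 5 evictions

Answer: 53 40 23 31 37 41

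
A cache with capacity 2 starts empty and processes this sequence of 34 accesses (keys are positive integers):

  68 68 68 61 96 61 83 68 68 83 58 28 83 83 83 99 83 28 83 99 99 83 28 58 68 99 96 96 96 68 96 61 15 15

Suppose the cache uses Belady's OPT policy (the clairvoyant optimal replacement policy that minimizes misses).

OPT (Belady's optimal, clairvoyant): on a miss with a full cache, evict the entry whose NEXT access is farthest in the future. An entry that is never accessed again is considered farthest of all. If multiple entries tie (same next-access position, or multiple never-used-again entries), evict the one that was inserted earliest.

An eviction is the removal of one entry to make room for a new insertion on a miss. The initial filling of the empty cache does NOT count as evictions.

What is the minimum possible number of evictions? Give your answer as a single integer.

Answer: 14

Derivation:
OPT (Belady) simulation (capacity=2):
  1. access 68: MISS. Cache: [68]
  2. access 68: HIT. Next use of 68: step 3. Cache: [68]
  3. access 68: HIT. Next use of 68: step 8. Cache: [68]
  4. access 61: MISS. Cache: [68 61]
  5. access 96: MISS, evict 68 (next use: step 8). Cache: [61 96]
  6. access 61: HIT. Next use of 61: step 32. Cache: [61 96]
  7. access 83: MISS, evict 61 (next use: step 32). Cache: [96 83]
  8. access 68: MISS, evict 96 (next use: step 27). Cache: [83 68]
  9. access 68: HIT. Next use of 68: step 25. Cache: [83 68]
  10. access 83: HIT. Next use of 83: step 13. Cache: [83 68]
  11. access 58: MISS, evict 68 (next use: step 25). Cache: [83 58]
  12. access 28: MISS, evict 58 (next use: step 24). Cache: [83 28]
  13. access 83: HIT. Next use of 83: step 14. Cache: [83 28]
  14. access 83: HIT. Next use of 83: step 15. Cache: [83 28]
  15. access 83: HIT. Next use of 83: step 17. Cache: [83 28]
  16. access 99: MISS, evict 28 (next use: step 18). Cache: [83 99]
  17. access 83: HIT. Next use of 83: step 19. Cache: [83 99]
  18. access 28: MISS, evict 99 (next use: step 20). Cache: [83 28]
  19. access 83: HIT. Next use of 83: step 22. Cache: [83 28]
  20. access 99: MISS, evict 28 (next use: step 23). Cache: [83 99]
  21. access 99: HIT. Next use of 99: step 26. Cache: [83 99]
  22. access 83: HIT. Next use of 83: never. Cache: [83 99]
  23. access 28: MISS, evict 83 (next use: never). Cache: [99 28]
  24. access 58: MISS, evict 28 (next use: never). Cache: [99 58]
  25. access 68: MISS, evict 58 (next use: never). Cache: [99 68]
  26. access 99: HIT. Next use of 99: never. Cache: [99 68]
  27. access 96: MISS, evict 99 (next use: never). Cache: [68 96]
  28. access 96: HIT. Next use of 96: step 29. Cache: [68 96]
  29. access 96: HIT. Next use of 96: step 31. Cache: [68 96]
  30. access 68: HIT. Next use of 68: never. Cache: [68 96]
  31. access 96: HIT. Next use of 96: never. Cache: [68 96]
  32. access 61: MISS, evict 68 (next use: never). Cache: [96 61]
  33. access 15: MISS, evict 96 (next use: never). Cache: [61 15]
  34. access 15: HIT. Next use of 15: never. Cache: [61 15]
Total: 18 hits, 16 misses, 14 evictions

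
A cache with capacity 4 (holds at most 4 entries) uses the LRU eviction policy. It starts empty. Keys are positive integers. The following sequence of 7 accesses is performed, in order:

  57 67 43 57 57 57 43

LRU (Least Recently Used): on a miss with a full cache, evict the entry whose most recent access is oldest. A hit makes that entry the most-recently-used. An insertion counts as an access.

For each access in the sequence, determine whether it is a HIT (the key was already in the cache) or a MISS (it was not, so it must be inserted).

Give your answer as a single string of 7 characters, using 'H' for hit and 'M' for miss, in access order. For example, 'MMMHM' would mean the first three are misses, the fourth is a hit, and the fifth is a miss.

LRU simulation (capacity=4):
  1. access 57: MISS. Cache (LRU->MRU): [57]
  2. access 67: MISS. Cache (LRU->MRU): [57 67]
  3. access 43: MISS. Cache (LRU->MRU): [57 67 43]
  4. access 57: HIT. Cache (LRU->MRU): [67 43 57]
  5. access 57: HIT. Cache (LRU->MRU): [67 43 57]
  6. access 57: HIT. Cache (LRU->MRU): [67 43 57]
  7. access 43: HIT. Cache (LRU->MRU): [67 57 43]
Total: 4 hits, 3 misses, 0 evictions

Answer: MMMHHHH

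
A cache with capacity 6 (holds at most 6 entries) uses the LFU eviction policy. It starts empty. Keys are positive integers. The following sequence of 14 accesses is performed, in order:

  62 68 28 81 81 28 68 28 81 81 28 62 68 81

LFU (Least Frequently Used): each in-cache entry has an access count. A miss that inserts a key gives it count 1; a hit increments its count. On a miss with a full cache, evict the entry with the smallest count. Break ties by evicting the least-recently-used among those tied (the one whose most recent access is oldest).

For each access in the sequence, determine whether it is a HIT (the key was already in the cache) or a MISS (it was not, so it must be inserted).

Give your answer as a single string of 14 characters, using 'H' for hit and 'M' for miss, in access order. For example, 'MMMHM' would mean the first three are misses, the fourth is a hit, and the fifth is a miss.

Answer: MMMMHHHHHHHHHH

Derivation:
LFU simulation (capacity=6):
  1. access 62: MISS. Cache: [62(c=1)]
  2. access 68: MISS. Cache: [62(c=1) 68(c=1)]
  3. access 28: MISS. Cache: [62(c=1) 68(c=1) 28(c=1)]
  4. access 81: MISS. Cache: [62(c=1) 68(c=1) 28(c=1) 81(c=1)]
  5. access 81: HIT, count now 2. Cache: [62(c=1) 68(c=1) 28(c=1) 81(c=2)]
  6. access 28: HIT, count now 2. Cache: [62(c=1) 68(c=1) 81(c=2) 28(c=2)]
  7. access 68: HIT, count now 2. Cache: [62(c=1) 81(c=2) 28(c=2) 68(c=2)]
  8. access 28: HIT, count now 3. Cache: [62(c=1) 81(c=2) 68(c=2) 28(c=3)]
  9. access 81: HIT, count now 3. Cache: [62(c=1) 68(c=2) 28(c=3) 81(c=3)]
  10. access 81: HIT, count now 4. Cache: [62(c=1) 68(c=2) 28(c=3) 81(c=4)]
  11. access 28: HIT, count now 4. Cache: [62(c=1) 68(c=2) 81(c=4) 28(c=4)]
  12. access 62: HIT, count now 2. Cache: [68(c=2) 62(c=2) 81(c=4) 28(c=4)]
  13. access 68: HIT, count now 3. Cache: [62(c=2) 68(c=3) 81(c=4) 28(c=4)]
  14. access 81: HIT, count now 5. Cache: [62(c=2) 68(c=3) 28(c=4) 81(c=5)]
Total: 10 hits, 4 misses, 0 evictions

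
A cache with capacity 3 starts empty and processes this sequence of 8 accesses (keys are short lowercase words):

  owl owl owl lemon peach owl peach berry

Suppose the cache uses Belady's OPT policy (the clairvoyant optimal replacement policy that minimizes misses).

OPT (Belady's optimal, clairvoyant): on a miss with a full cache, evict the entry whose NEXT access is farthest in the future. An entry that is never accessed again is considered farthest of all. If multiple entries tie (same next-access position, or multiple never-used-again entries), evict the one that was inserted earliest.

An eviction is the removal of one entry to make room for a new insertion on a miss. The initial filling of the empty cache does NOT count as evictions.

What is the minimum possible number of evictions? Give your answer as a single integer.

OPT (Belady) simulation (capacity=3):
  1. access owl: MISS. Cache: [owl]
  2. access owl: HIT. Next use of owl: step 3. Cache: [owl]
  3. access owl: HIT. Next use of owl: step 6. Cache: [owl]
  4. access lemon: MISS. Cache: [owl lemon]
  5. access peach: MISS. Cache: [owl lemon peach]
  6. access owl: HIT. Next use of owl: never. Cache: [owl lemon peach]
  7. access peach: HIT. Next use of peach: never. Cache: [owl lemon peach]
  8. access berry: MISS, evict owl (next use: never). Cache: [lemon peach berry]
Total: 4 hits, 4 misses, 1 evictions

Answer: 1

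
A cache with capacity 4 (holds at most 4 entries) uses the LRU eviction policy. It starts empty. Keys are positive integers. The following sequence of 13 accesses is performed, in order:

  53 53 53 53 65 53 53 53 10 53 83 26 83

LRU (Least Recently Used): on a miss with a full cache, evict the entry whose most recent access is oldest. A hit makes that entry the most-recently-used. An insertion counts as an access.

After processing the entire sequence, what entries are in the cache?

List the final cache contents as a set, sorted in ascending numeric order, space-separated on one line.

LRU simulation (capacity=4):
  1. access 53: MISS. Cache (LRU->MRU): [53]
  2. access 53: HIT. Cache (LRU->MRU): [53]
  3. access 53: HIT. Cache (LRU->MRU): [53]
  4. access 53: HIT. Cache (LRU->MRU): [53]
  5. access 65: MISS. Cache (LRU->MRU): [53 65]
  6. access 53: HIT. Cache (LRU->MRU): [65 53]
  7. access 53: HIT. Cache (LRU->MRU): [65 53]
  8. access 53: HIT. Cache (LRU->MRU): [65 53]
  9. access 10: MISS. Cache (LRU->MRU): [65 53 10]
  10. access 53: HIT. Cache (LRU->MRU): [65 10 53]
  11. access 83: MISS. Cache (LRU->MRU): [65 10 53 83]
  12. access 26: MISS, evict 65. Cache (LRU->MRU): [10 53 83 26]
  13. access 83: HIT. Cache (LRU->MRU): [10 53 26 83]
Total: 8 hits, 5 misses, 1 evictions

Answer: 10 26 53 83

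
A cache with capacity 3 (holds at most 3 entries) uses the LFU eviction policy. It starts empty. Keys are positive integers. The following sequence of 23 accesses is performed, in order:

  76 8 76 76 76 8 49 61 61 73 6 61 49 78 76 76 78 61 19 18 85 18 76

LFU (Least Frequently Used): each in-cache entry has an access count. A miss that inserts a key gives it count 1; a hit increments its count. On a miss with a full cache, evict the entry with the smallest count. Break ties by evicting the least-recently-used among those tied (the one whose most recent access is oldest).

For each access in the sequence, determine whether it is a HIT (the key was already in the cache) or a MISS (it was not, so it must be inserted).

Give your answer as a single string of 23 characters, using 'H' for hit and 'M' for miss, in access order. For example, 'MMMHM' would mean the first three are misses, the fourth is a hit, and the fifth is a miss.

Answer: MMHHHHMMHMMHMMHHHHMMMMH

Derivation:
LFU simulation (capacity=3):
  1. access 76: MISS. Cache: [76(c=1)]
  2. access 8: MISS. Cache: [76(c=1) 8(c=1)]
  3. access 76: HIT, count now 2. Cache: [8(c=1) 76(c=2)]
  4. access 76: HIT, count now 3. Cache: [8(c=1) 76(c=3)]
  5. access 76: HIT, count now 4. Cache: [8(c=1) 76(c=4)]
  6. access 8: HIT, count now 2. Cache: [8(c=2) 76(c=4)]
  7. access 49: MISS. Cache: [49(c=1) 8(c=2) 76(c=4)]
  8. access 61: MISS, evict 49(c=1). Cache: [61(c=1) 8(c=2) 76(c=4)]
  9. access 61: HIT, count now 2. Cache: [8(c=2) 61(c=2) 76(c=4)]
  10. access 73: MISS, evict 8(c=2). Cache: [73(c=1) 61(c=2) 76(c=4)]
  11. access 6: MISS, evict 73(c=1). Cache: [6(c=1) 61(c=2) 76(c=4)]
  12. access 61: HIT, count now 3. Cache: [6(c=1) 61(c=3) 76(c=4)]
  13. access 49: MISS, evict 6(c=1). Cache: [49(c=1) 61(c=3) 76(c=4)]
  14. access 78: MISS, evict 49(c=1). Cache: [78(c=1) 61(c=3) 76(c=4)]
  15. access 76: HIT, count now 5. Cache: [78(c=1) 61(c=3) 76(c=5)]
  16. access 76: HIT, count now 6. Cache: [78(c=1) 61(c=3) 76(c=6)]
  17. access 78: HIT, count now 2. Cache: [78(c=2) 61(c=3) 76(c=6)]
  18. access 61: HIT, count now 4. Cache: [78(c=2) 61(c=4) 76(c=6)]
  19. access 19: MISS, evict 78(c=2). Cache: [19(c=1) 61(c=4) 76(c=6)]
  20. access 18: MISS, evict 19(c=1). Cache: [18(c=1) 61(c=4) 76(c=6)]
  21. access 85: MISS, evict 18(c=1). Cache: [85(c=1) 61(c=4) 76(c=6)]
  22. access 18: MISS, evict 85(c=1). Cache: [18(c=1) 61(c=4) 76(c=6)]
  23. access 76: HIT, count now 7. Cache: [18(c=1) 61(c=4) 76(c=7)]
Total: 11 hits, 12 misses, 9 evictions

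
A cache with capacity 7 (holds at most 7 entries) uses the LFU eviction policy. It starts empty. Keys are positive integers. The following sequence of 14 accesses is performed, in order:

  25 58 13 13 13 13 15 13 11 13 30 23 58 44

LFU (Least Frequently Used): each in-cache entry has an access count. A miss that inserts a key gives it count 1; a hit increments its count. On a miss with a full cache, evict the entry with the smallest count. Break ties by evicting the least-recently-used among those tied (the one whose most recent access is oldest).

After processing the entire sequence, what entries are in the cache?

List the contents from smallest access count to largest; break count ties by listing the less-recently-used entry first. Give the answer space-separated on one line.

Answer: 15 11 30 23 44 58 13

Derivation:
LFU simulation (capacity=7):
  1. access 25: MISS. Cache: [25(c=1)]
  2. access 58: MISS. Cache: [25(c=1) 58(c=1)]
  3. access 13: MISS. Cache: [25(c=1) 58(c=1) 13(c=1)]
  4. access 13: HIT, count now 2. Cache: [25(c=1) 58(c=1) 13(c=2)]
  5. access 13: HIT, count now 3. Cache: [25(c=1) 58(c=1) 13(c=3)]
  6. access 13: HIT, count now 4. Cache: [25(c=1) 58(c=1) 13(c=4)]
  7. access 15: MISS. Cache: [25(c=1) 58(c=1) 15(c=1) 13(c=4)]
  8. access 13: HIT, count now 5. Cache: [25(c=1) 58(c=1) 15(c=1) 13(c=5)]
  9. access 11: MISS. Cache: [25(c=1) 58(c=1) 15(c=1) 11(c=1) 13(c=5)]
  10. access 13: HIT, count now 6. Cache: [25(c=1) 58(c=1) 15(c=1) 11(c=1) 13(c=6)]
  11. access 30: MISS. Cache: [25(c=1) 58(c=1) 15(c=1) 11(c=1) 30(c=1) 13(c=6)]
  12. access 23: MISS. Cache: [25(c=1) 58(c=1) 15(c=1) 11(c=1) 30(c=1) 23(c=1) 13(c=6)]
  13. access 58: HIT, count now 2. Cache: [25(c=1) 15(c=1) 11(c=1) 30(c=1) 23(c=1) 58(c=2) 13(c=6)]
  14. access 44: MISS, evict 25(c=1). Cache: [15(c=1) 11(c=1) 30(c=1) 23(c=1) 44(c=1) 58(c=2) 13(c=6)]
Total: 6 hits, 8 misses, 1 evictions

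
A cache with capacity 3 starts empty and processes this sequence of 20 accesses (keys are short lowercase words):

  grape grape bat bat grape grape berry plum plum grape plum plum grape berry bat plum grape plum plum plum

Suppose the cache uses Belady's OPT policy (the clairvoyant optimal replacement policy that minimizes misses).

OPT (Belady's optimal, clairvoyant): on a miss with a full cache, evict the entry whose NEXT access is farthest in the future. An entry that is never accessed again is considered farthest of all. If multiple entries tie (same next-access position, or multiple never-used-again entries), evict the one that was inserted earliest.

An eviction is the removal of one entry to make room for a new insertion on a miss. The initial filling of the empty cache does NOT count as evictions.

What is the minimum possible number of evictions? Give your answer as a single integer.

OPT (Belady) simulation (capacity=3):
  1. access grape: MISS. Cache: [grape]
  2. access grape: HIT. Next use of grape: step 5. Cache: [grape]
  3. access bat: MISS. Cache: [grape bat]
  4. access bat: HIT. Next use of bat: step 15. Cache: [grape bat]
  5. access grape: HIT. Next use of grape: step 6. Cache: [grape bat]
  6. access grape: HIT. Next use of grape: step 10. Cache: [grape bat]
  7. access berry: MISS. Cache: [grape bat berry]
  8. access plum: MISS, evict bat (next use: step 15). Cache: [grape berry plum]
  9. access plum: HIT. Next use of plum: step 11. Cache: [grape berry plum]
  10. access grape: HIT. Next use of grape: step 13. Cache: [grape berry plum]
  11. access plum: HIT. Next use of plum: step 12. Cache: [grape berry plum]
  12. access plum: HIT. Next use of plum: step 16. Cache: [grape berry plum]
  13. access grape: HIT. Next use of grape: step 17. Cache: [grape berry plum]
  14. access berry: HIT. Next use of berry: never. Cache: [grape berry plum]
  15. access bat: MISS, evict berry (next use: never). Cache: [grape plum bat]
  16. access plum: HIT. Next use of plum: step 18. Cache: [grape plum bat]
  17. access grape: HIT. Next use of grape: never. Cache: [grape plum bat]
  18. access plum: HIT. Next use of plum: step 19. Cache: [grape plum bat]
  19. access plum: HIT. Next use of plum: step 20. Cache: [grape plum bat]
  20. access plum: HIT. Next use of plum: never. Cache: [grape plum bat]
Total: 15 hits, 5 misses, 2 evictions

Answer: 2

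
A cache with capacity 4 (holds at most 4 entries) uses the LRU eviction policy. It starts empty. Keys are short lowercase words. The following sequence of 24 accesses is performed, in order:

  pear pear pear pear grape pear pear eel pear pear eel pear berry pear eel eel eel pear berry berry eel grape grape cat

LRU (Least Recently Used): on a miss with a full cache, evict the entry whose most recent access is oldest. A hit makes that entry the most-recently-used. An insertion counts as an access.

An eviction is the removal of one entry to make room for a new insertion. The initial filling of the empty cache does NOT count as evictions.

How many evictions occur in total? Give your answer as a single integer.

Answer: 1

Derivation:
LRU simulation (capacity=4):
  1. access pear: MISS. Cache (LRU->MRU): [pear]
  2. access pear: HIT. Cache (LRU->MRU): [pear]
  3. access pear: HIT. Cache (LRU->MRU): [pear]
  4. access pear: HIT. Cache (LRU->MRU): [pear]
  5. access grape: MISS. Cache (LRU->MRU): [pear grape]
  6. access pear: HIT. Cache (LRU->MRU): [grape pear]
  7. access pear: HIT. Cache (LRU->MRU): [grape pear]
  8. access eel: MISS. Cache (LRU->MRU): [grape pear eel]
  9. access pear: HIT. Cache (LRU->MRU): [grape eel pear]
  10. access pear: HIT. Cache (LRU->MRU): [grape eel pear]
  11. access eel: HIT. Cache (LRU->MRU): [grape pear eel]
  12. access pear: HIT. Cache (LRU->MRU): [grape eel pear]
  13. access berry: MISS. Cache (LRU->MRU): [grape eel pear berry]
  14. access pear: HIT. Cache (LRU->MRU): [grape eel berry pear]
  15. access eel: HIT. Cache (LRU->MRU): [grape berry pear eel]
  16. access eel: HIT. Cache (LRU->MRU): [grape berry pear eel]
  17. access eel: HIT. Cache (LRU->MRU): [grape berry pear eel]
  18. access pear: HIT. Cache (LRU->MRU): [grape berry eel pear]
  19. access berry: HIT. Cache (LRU->MRU): [grape eel pear berry]
  20. access berry: HIT. Cache (LRU->MRU): [grape eel pear berry]
  21. access eel: HIT. Cache (LRU->MRU): [grape pear berry eel]
  22. access grape: HIT. Cache (LRU->MRU): [pear berry eel grape]
  23. access grape: HIT. Cache (LRU->MRU): [pear berry eel grape]
  24. access cat: MISS, evict pear. Cache (LRU->MRU): [berry eel grape cat]
Total: 19 hits, 5 misses, 1 evictions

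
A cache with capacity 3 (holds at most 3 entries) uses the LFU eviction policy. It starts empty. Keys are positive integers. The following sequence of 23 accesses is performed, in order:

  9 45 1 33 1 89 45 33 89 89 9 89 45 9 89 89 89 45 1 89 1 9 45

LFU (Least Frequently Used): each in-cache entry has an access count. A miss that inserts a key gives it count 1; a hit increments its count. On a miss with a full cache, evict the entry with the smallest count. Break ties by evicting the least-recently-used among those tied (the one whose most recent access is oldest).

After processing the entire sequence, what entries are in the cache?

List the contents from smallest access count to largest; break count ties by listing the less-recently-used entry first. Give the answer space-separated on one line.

Answer: 45 1 89

Derivation:
LFU simulation (capacity=3):
  1. access 9: MISS. Cache: [9(c=1)]
  2. access 45: MISS. Cache: [9(c=1) 45(c=1)]
  3. access 1: MISS. Cache: [9(c=1) 45(c=1) 1(c=1)]
  4. access 33: MISS, evict 9(c=1). Cache: [45(c=1) 1(c=1) 33(c=1)]
  5. access 1: HIT, count now 2. Cache: [45(c=1) 33(c=1) 1(c=2)]
  6. access 89: MISS, evict 45(c=1). Cache: [33(c=1) 89(c=1) 1(c=2)]
  7. access 45: MISS, evict 33(c=1). Cache: [89(c=1) 45(c=1) 1(c=2)]
  8. access 33: MISS, evict 89(c=1). Cache: [45(c=1) 33(c=1) 1(c=2)]
  9. access 89: MISS, evict 45(c=1). Cache: [33(c=1) 89(c=1) 1(c=2)]
  10. access 89: HIT, count now 2. Cache: [33(c=1) 1(c=2) 89(c=2)]
  11. access 9: MISS, evict 33(c=1). Cache: [9(c=1) 1(c=2) 89(c=2)]
  12. access 89: HIT, count now 3. Cache: [9(c=1) 1(c=2) 89(c=3)]
  13. access 45: MISS, evict 9(c=1). Cache: [45(c=1) 1(c=2) 89(c=3)]
  14. access 9: MISS, evict 45(c=1). Cache: [9(c=1) 1(c=2) 89(c=3)]
  15. access 89: HIT, count now 4. Cache: [9(c=1) 1(c=2) 89(c=4)]
  16. access 89: HIT, count now 5. Cache: [9(c=1) 1(c=2) 89(c=5)]
  17. access 89: HIT, count now 6. Cache: [9(c=1) 1(c=2) 89(c=6)]
  18. access 45: MISS, evict 9(c=1). Cache: [45(c=1) 1(c=2) 89(c=6)]
  19. access 1: HIT, count now 3. Cache: [45(c=1) 1(c=3) 89(c=6)]
  20. access 89: HIT, count now 7. Cache: [45(c=1) 1(c=3) 89(c=7)]
  21. access 1: HIT, count now 4. Cache: [45(c=1) 1(c=4) 89(c=7)]
  22. access 9: MISS, evict 45(c=1). Cache: [9(c=1) 1(c=4) 89(c=7)]
  23. access 45: MISS, evict 9(c=1). Cache: [45(c=1) 1(c=4) 89(c=7)]
Total: 9 hits, 14 misses, 11 evictions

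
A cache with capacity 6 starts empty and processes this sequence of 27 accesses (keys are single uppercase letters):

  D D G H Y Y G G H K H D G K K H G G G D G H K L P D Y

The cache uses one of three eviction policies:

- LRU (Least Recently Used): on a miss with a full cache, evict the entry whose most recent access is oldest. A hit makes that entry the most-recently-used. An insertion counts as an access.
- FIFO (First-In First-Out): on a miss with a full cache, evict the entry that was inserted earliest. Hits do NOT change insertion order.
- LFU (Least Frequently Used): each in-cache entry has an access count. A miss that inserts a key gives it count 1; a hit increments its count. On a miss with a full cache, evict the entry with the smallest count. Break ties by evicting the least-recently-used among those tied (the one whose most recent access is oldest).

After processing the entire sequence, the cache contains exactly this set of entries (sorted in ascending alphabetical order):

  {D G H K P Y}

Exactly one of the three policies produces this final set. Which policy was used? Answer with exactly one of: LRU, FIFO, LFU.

Answer: LFU

Derivation:
Simulating under each policy and comparing final sets:
  LRU: final set = {D H K L P Y} -> differs
  FIFO: final set = {D H K L P Y} -> differs
  LFU: final set = {D G H K P Y} -> MATCHES target
Only LFU produces the target set.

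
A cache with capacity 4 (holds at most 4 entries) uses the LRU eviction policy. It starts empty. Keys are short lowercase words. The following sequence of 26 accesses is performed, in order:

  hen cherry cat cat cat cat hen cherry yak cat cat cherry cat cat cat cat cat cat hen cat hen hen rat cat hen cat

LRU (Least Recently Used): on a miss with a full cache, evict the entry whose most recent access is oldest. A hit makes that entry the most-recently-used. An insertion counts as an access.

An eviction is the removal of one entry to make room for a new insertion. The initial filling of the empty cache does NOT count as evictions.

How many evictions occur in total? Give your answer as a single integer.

LRU simulation (capacity=4):
  1. access hen: MISS. Cache (LRU->MRU): [hen]
  2. access cherry: MISS. Cache (LRU->MRU): [hen cherry]
  3. access cat: MISS. Cache (LRU->MRU): [hen cherry cat]
  4. access cat: HIT. Cache (LRU->MRU): [hen cherry cat]
  5. access cat: HIT. Cache (LRU->MRU): [hen cherry cat]
  6. access cat: HIT. Cache (LRU->MRU): [hen cherry cat]
  7. access hen: HIT. Cache (LRU->MRU): [cherry cat hen]
  8. access cherry: HIT. Cache (LRU->MRU): [cat hen cherry]
  9. access yak: MISS. Cache (LRU->MRU): [cat hen cherry yak]
  10. access cat: HIT. Cache (LRU->MRU): [hen cherry yak cat]
  11. access cat: HIT. Cache (LRU->MRU): [hen cherry yak cat]
  12. access cherry: HIT. Cache (LRU->MRU): [hen yak cat cherry]
  13. access cat: HIT. Cache (LRU->MRU): [hen yak cherry cat]
  14. access cat: HIT. Cache (LRU->MRU): [hen yak cherry cat]
  15. access cat: HIT. Cache (LRU->MRU): [hen yak cherry cat]
  16. access cat: HIT. Cache (LRU->MRU): [hen yak cherry cat]
  17. access cat: HIT. Cache (LRU->MRU): [hen yak cherry cat]
  18. access cat: HIT. Cache (LRU->MRU): [hen yak cherry cat]
  19. access hen: HIT. Cache (LRU->MRU): [yak cherry cat hen]
  20. access cat: HIT. Cache (LRU->MRU): [yak cherry hen cat]
  21. access hen: HIT. Cache (LRU->MRU): [yak cherry cat hen]
  22. access hen: HIT. Cache (LRU->MRU): [yak cherry cat hen]
  23. access rat: MISS, evict yak. Cache (LRU->MRU): [cherry cat hen rat]
  24. access cat: HIT. Cache (LRU->MRU): [cherry hen rat cat]
  25. access hen: HIT. Cache (LRU->MRU): [cherry rat cat hen]
  26. access cat: HIT. Cache (LRU->MRU): [cherry rat hen cat]
Total: 21 hits, 5 misses, 1 evictions

Answer: 1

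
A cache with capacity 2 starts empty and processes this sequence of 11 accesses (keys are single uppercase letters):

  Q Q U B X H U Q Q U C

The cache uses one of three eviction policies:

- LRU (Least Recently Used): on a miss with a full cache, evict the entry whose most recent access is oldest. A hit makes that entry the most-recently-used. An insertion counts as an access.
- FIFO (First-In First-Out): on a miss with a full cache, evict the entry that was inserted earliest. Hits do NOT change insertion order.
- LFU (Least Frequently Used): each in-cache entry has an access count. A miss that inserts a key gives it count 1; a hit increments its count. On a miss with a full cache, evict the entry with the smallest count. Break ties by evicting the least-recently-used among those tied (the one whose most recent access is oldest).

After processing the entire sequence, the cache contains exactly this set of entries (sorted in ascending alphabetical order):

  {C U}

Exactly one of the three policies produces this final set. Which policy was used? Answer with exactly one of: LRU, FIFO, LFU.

Answer: LRU

Derivation:
Simulating under each policy and comparing final sets:
  LRU: final set = {C U} -> MATCHES target
  FIFO: final set = {C Q} -> differs
  LFU: final set = {C Q} -> differs
Only LRU produces the target set.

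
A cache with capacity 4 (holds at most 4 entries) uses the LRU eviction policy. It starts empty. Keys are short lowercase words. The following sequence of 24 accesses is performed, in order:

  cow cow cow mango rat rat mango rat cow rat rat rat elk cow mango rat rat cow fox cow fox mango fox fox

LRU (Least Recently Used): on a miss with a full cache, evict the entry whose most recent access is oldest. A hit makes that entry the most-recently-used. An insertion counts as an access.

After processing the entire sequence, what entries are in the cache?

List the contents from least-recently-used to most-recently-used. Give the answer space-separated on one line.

Answer: rat cow mango fox

Derivation:
LRU simulation (capacity=4):
  1. access cow: MISS. Cache (LRU->MRU): [cow]
  2. access cow: HIT. Cache (LRU->MRU): [cow]
  3. access cow: HIT. Cache (LRU->MRU): [cow]
  4. access mango: MISS. Cache (LRU->MRU): [cow mango]
  5. access rat: MISS. Cache (LRU->MRU): [cow mango rat]
  6. access rat: HIT. Cache (LRU->MRU): [cow mango rat]
  7. access mango: HIT. Cache (LRU->MRU): [cow rat mango]
  8. access rat: HIT. Cache (LRU->MRU): [cow mango rat]
  9. access cow: HIT. Cache (LRU->MRU): [mango rat cow]
  10. access rat: HIT. Cache (LRU->MRU): [mango cow rat]
  11. access rat: HIT. Cache (LRU->MRU): [mango cow rat]
  12. access rat: HIT. Cache (LRU->MRU): [mango cow rat]
  13. access elk: MISS. Cache (LRU->MRU): [mango cow rat elk]
  14. access cow: HIT. Cache (LRU->MRU): [mango rat elk cow]
  15. access mango: HIT. Cache (LRU->MRU): [rat elk cow mango]
  16. access rat: HIT. Cache (LRU->MRU): [elk cow mango rat]
  17. access rat: HIT. Cache (LRU->MRU): [elk cow mango rat]
  18. access cow: HIT. Cache (LRU->MRU): [elk mango rat cow]
  19. access fox: MISS, evict elk. Cache (LRU->MRU): [mango rat cow fox]
  20. access cow: HIT. Cache (LRU->MRU): [mango rat fox cow]
  21. access fox: HIT. Cache (LRU->MRU): [mango rat cow fox]
  22. access mango: HIT. Cache (LRU->MRU): [rat cow fox mango]
  23. access fox: HIT. Cache (LRU->MRU): [rat cow mango fox]
  24. access fox: HIT. Cache (LRU->MRU): [rat cow mango fox]
Total: 19 hits, 5 misses, 1 evictions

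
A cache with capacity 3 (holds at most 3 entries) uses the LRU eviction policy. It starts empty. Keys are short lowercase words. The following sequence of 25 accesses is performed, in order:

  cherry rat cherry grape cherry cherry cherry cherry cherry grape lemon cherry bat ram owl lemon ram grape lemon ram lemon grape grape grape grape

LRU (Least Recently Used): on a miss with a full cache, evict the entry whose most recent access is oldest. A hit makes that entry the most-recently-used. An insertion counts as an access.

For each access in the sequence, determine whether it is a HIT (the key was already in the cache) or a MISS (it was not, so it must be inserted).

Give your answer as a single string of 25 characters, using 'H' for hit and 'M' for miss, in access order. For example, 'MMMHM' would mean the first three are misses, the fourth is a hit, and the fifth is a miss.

Answer: MMHMHHHHHHMHMMMMHMHHHHHHH

Derivation:
LRU simulation (capacity=3):
  1. access cherry: MISS. Cache (LRU->MRU): [cherry]
  2. access rat: MISS. Cache (LRU->MRU): [cherry rat]
  3. access cherry: HIT. Cache (LRU->MRU): [rat cherry]
  4. access grape: MISS. Cache (LRU->MRU): [rat cherry grape]
  5. access cherry: HIT. Cache (LRU->MRU): [rat grape cherry]
  6. access cherry: HIT. Cache (LRU->MRU): [rat grape cherry]
  7. access cherry: HIT. Cache (LRU->MRU): [rat grape cherry]
  8. access cherry: HIT. Cache (LRU->MRU): [rat grape cherry]
  9. access cherry: HIT. Cache (LRU->MRU): [rat grape cherry]
  10. access grape: HIT. Cache (LRU->MRU): [rat cherry grape]
  11. access lemon: MISS, evict rat. Cache (LRU->MRU): [cherry grape lemon]
  12. access cherry: HIT. Cache (LRU->MRU): [grape lemon cherry]
  13. access bat: MISS, evict grape. Cache (LRU->MRU): [lemon cherry bat]
  14. access ram: MISS, evict lemon. Cache (LRU->MRU): [cherry bat ram]
  15. access owl: MISS, evict cherry. Cache (LRU->MRU): [bat ram owl]
  16. access lemon: MISS, evict bat. Cache (LRU->MRU): [ram owl lemon]
  17. access ram: HIT. Cache (LRU->MRU): [owl lemon ram]
  18. access grape: MISS, evict owl. Cache (LRU->MRU): [lemon ram grape]
  19. access lemon: HIT. Cache (LRU->MRU): [ram grape lemon]
  20. access ram: HIT. Cache (LRU->MRU): [grape lemon ram]
  21. access lemon: HIT. Cache (LRU->MRU): [grape ram lemon]
  22. access grape: HIT. Cache (LRU->MRU): [ram lemon grape]
  23. access grape: HIT. Cache (LRU->MRU): [ram lemon grape]
  24. access grape: HIT. Cache (LRU->MRU): [ram lemon grape]
  25. access grape: HIT. Cache (LRU->MRU): [ram lemon grape]
Total: 16 hits, 9 misses, 6 evictions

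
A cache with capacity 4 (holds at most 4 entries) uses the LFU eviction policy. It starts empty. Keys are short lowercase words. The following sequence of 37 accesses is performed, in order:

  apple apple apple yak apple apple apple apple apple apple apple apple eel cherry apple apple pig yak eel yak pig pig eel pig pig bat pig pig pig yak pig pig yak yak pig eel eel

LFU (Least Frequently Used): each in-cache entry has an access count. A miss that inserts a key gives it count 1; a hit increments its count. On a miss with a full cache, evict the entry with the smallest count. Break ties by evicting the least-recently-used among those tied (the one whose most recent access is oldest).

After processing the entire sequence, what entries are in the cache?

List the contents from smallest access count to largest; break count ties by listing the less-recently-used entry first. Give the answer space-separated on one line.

Answer: yak eel pig apple

Derivation:
LFU simulation (capacity=4):
  1. access apple: MISS. Cache: [apple(c=1)]
  2. access apple: HIT, count now 2. Cache: [apple(c=2)]
  3. access apple: HIT, count now 3. Cache: [apple(c=3)]
  4. access yak: MISS. Cache: [yak(c=1) apple(c=3)]
  5. access apple: HIT, count now 4. Cache: [yak(c=1) apple(c=4)]
  6. access apple: HIT, count now 5. Cache: [yak(c=1) apple(c=5)]
  7. access apple: HIT, count now 6. Cache: [yak(c=1) apple(c=6)]
  8. access apple: HIT, count now 7. Cache: [yak(c=1) apple(c=7)]
  9. access apple: HIT, count now 8. Cache: [yak(c=1) apple(c=8)]
  10. access apple: HIT, count now 9. Cache: [yak(c=1) apple(c=9)]
  11. access apple: HIT, count now 10. Cache: [yak(c=1) apple(c=10)]
  12. access apple: HIT, count now 11. Cache: [yak(c=1) apple(c=11)]
  13. access eel: MISS. Cache: [yak(c=1) eel(c=1) apple(c=11)]
  14. access cherry: MISS. Cache: [yak(c=1) eel(c=1) cherry(c=1) apple(c=11)]
  15. access apple: HIT, count now 12. Cache: [yak(c=1) eel(c=1) cherry(c=1) apple(c=12)]
  16. access apple: HIT, count now 13. Cache: [yak(c=1) eel(c=1) cherry(c=1) apple(c=13)]
  17. access pig: MISS, evict yak(c=1). Cache: [eel(c=1) cherry(c=1) pig(c=1) apple(c=13)]
  18. access yak: MISS, evict eel(c=1). Cache: [cherry(c=1) pig(c=1) yak(c=1) apple(c=13)]
  19. access eel: MISS, evict cherry(c=1). Cache: [pig(c=1) yak(c=1) eel(c=1) apple(c=13)]
  20. access yak: HIT, count now 2. Cache: [pig(c=1) eel(c=1) yak(c=2) apple(c=13)]
  21. access pig: HIT, count now 2. Cache: [eel(c=1) yak(c=2) pig(c=2) apple(c=13)]
  22. access pig: HIT, count now 3. Cache: [eel(c=1) yak(c=2) pig(c=3) apple(c=13)]
  23. access eel: HIT, count now 2. Cache: [yak(c=2) eel(c=2) pig(c=3) apple(c=13)]
  24. access pig: HIT, count now 4. Cache: [yak(c=2) eel(c=2) pig(c=4) apple(c=13)]
  25. access pig: HIT, count now 5. Cache: [yak(c=2) eel(c=2) pig(c=5) apple(c=13)]
  26. access bat: MISS, evict yak(c=2). Cache: [bat(c=1) eel(c=2) pig(c=5) apple(c=13)]
  27. access pig: HIT, count now 6. Cache: [bat(c=1) eel(c=2) pig(c=6) apple(c=13)]
  28. access pig: HIT, count now 7. Cache: [bat(c=1) eel(c=2) pig(c=7) apple(c=13)]
  29. access pig: HIT, count now 8. Cache: [bat(c=1) eel(c=2) pig(c=8) apple(c=13)]
  30. access yak: MISS, evict bat(c=1). Cache: [yak(c=1) eel(c=2) pig(c=8) apple(c=13)]
  31. access pig: HIT, count now 9. Cache: [yak(c=1) eel(c=2) pig(c=9) apple(c=13)]
  32. access pig: HIT, count now 10. Cache: [yak(c=1) eel(c=2) pig(c=10) apple(c=13)]
  33. access yak: HIT, count now 2. Cache: [eel(c=2) yak(c=2) pig(c=10) apple(c=13)]
  34. access yak: HIT, count now 3. Cache: [eel(c=2) yak(c=3) pig(c=10) apple(c=13)]
  35. access pig: HIT, count now 11. Cache: [eel(c=2) yak(c=3) pig(c=11) apple(c=13)]
  36. access eel: HIT, count now 3. Cache: [yak(c=3) eel(c=3) pig(c=11) apple(c=13)]
  37. access eel: HIT, count now 4. Cache: [yak(c=3) eel(c=4) pig(c=11) apple(c=13)]
Total: 28 hits, 9 misses, 5 evictions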